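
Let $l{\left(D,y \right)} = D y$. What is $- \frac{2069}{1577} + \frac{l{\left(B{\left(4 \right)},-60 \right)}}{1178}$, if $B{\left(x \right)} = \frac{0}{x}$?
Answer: $- \frac{2069}{1577} \approx -1.312$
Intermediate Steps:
$B{\left(x \right)} = 0$
$- \frac{2069}{1577} + \frac{l{\left(B{\left(4 \right)},-60 \right)}}{1178} = - \frac{2069}{1577} + \frac{0 \left(-60\right)}{1178} = \left(-2069\right) \frac{1}{1577} + 0 \cdot \frac{1}{1178} = - \frac{2069}{1577} + 0 = - \frac{2069}{1577}$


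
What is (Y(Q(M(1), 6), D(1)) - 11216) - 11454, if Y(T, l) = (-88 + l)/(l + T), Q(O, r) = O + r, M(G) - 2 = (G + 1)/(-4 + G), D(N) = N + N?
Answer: -317509/14 ≈ -22679.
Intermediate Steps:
D(N) = 2*N
M(G) = 2 + (1 + G)/(-4 + G) (M(G) = 2 + (G + 1)/(-4 + G) = 2 + (1 + G)/(-4 + G))
Y(T, l) = (-88 + l)/(T + l)
(Y(Q(M(1), 6), D(1)) - 11216) - 11454 = ((-88 + 2*1)/(((-7 + 3*1)/(-4 + 1) + 6) + 2*1) - 11216) - 11454 = ((-88 + 2)/(((-7 + 3)/(-3) + 6) + 2) - 11216) - 11454 = (-86/((-⅓*(-4) + 6) + 2) - 11216) - 11454 = (-86/((4/3 + 6) + 2) - 11216) - 11454 = (-86/(22/3 + 2) - 11216) - 11454 = (-86/(28/3) - 11216) - 11454 = ((3/28)*(-86) - 11216) - 11454 = (-129/14 - 11216) - 11454 = -157153/14 - 11454 = -317509/14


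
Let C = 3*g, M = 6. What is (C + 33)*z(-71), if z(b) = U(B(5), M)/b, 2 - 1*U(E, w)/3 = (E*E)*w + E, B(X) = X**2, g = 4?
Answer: 509355/71 ≈ 7174.0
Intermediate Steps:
C = 12 (C = 3*4 = 12)
U(E, w) = 6 - 3*E - 3*w*E**2 (U(E, w) = 6 - 3*((E*E)*w + E) = 6 - 3*(E**2*w + E) = 6 - 3*(w*E**2 + E) = 6 - 3*(E + w*E**2) = 6 + (-3*E - 3*w*E**2) = 6 - 3*E - 3*w*E**2)
z(b) = -11319/b (z(b) = (6 - 3*5**2 - 3*6*(5**2)**2)/b = (6 - 3*25 - 3*6*25**2)/b = (6 - 75 - 3*6*625)/b = (6 - 75 - 11250)/b = -11319/b)
(C + 33)*z(-71) = (12 + 33)*(-11319/(-71)) = 45*(-11319*(-1/71)) = 45*(11319/71) = 509355/71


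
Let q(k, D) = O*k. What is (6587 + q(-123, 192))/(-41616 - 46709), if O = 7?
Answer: -5726/88325 ≈ -0.064829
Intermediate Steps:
q(k, D) = 7*k
(6587 + q(-123, 192))/(-41616 - 46709) = (6587 + 7*(-123))/(-41616 - 46709) = (6587 - 861)/(-88325) = 5726*(-1/88325) = -5726/88325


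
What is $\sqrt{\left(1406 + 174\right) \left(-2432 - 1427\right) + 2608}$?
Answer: $2 i \sqrt{1523653} \approx 2468.7 i$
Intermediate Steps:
$\sqrt{\left(1406 + 174\right) \left(-2432 - 1427\right) + 2608} = \sqrt{1580 \left(-3859\right) + 2608} = \sqrt{-6097220 + 2608} = \sqrt{-6094612} = 2 i \sqrt{1523653}$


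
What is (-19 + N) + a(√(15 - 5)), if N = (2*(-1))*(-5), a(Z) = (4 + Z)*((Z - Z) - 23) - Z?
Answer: -101 - 24*√10 ≈ -176.89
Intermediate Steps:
a(Z) = -92 - 24*Z (a(Z) = (4 + Z)*(0 - 23) - Z = (4 + Z)*(-23) - Z = (-92 - 23*Z) - Z = -92 - 24*Z)
N = 10 (N = -2*(-5) = 10)
(-19 + N) + a(√(15 - 5)) = (-19 + 10) + (-92 - 24*√(15 - 5)) = -9 + (-92 - 24*√10) = -101 - 24*√10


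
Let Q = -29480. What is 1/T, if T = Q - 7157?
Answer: -1/36637 ≈ -2.7295e-5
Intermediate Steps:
T = -36637 (T = -29480 - 7157 = -36637)
1/T = 1/(-36637) = -1/36637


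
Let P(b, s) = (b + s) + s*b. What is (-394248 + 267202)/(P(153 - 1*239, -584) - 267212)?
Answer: 63523/108829 ≈ 0.58370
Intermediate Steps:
P(b, s) = b + s + b*s (P(b, s) = (b + s) + b*s = b + s + b*s)
(-394248 + 267202)/(P(153 - 1*239, -584) - 267212) = (-394248 + 267202)/(((153 - 1*239) - 584 + (153 - 1*239)*(-584)) - 267212) = -127046/(((153 - 239) - 584 + (153 - 239)*(-584)) - 267212) = -127046/((-86 - 584 - 86*(-584)) - 267212) = -127046/((-86 - 584 + 50224) - 267212) = -127046/(49554 - 267212) = -127046/(-217658) = -127046*(-1/217658) = 63523/108829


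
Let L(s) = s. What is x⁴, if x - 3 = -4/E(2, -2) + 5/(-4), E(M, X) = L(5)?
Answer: 130321/160000 ≈ 0.81451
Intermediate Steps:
E(M, X) = 5
x = 19/20 (x = 3 + (-4/5 + 5/(-4)) = 3 + (-4*⅕ + 5*(-¼)) = 3 + (-⅘ - 5/4) = 3 - 41/20 = 19/20 ≈ 0.95000)
x⁴ = (19/20)⁴ = 130321/160000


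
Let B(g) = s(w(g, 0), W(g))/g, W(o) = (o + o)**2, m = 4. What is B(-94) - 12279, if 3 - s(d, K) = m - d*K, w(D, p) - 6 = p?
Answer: -1366289/94 ≈ -14535.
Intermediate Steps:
w(D, p) = 6 + p
W(o) = 4*o**2 (W(o) = (2*o)**2 = 4*o**2)
s(d, K) = -1 + K*d (s(d, K) = 3 - (4 - d*K) = 3 - (4 - K*d) = 3 + (-4 + K*d) = -1 + K*d)
B(g) = (-1 + 24*g**2)/g (B(g) = (-1 + (4*g**2)*(6 + 0))/g = (-1 + (4*g**2)*6)/g = (-1 + 24*g**2)/g)
B(-94) - 12279 = (-1/(-94) + 24*(-94)) - 12279 = (-1*(-1/94) - 2256) - 12279 = (1/94 - 2256) - 12279 = -212063/94 - 12279 = -1366289/94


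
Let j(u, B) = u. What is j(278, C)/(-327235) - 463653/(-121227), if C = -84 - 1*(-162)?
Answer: 50563262783/13223239115 ≈ 3.8238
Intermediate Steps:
C = 78 (C = -84 + 162 = 78)
j(278, C)/(-327235) - 463653/(-121227) = 278/(-327235) - 463653/(-121227) = 278*(-1/327235) - 463653*(-1/121227) = -278/327235 + 154551/40409 = 50563262783/13223239115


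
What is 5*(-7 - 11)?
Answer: -90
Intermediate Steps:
5*(-7 - 11) = 5*(-18) = -90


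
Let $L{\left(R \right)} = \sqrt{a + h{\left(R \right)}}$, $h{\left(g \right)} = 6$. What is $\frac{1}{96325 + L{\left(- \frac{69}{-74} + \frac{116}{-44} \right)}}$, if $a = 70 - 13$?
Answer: $\frac{96325}{9278505562} - \frac{3 \sqrt{7}}{9278505562} \approx 1.0381 \cdot 10^{-5}$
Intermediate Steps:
$a = 57$
$L{\left(R \right)} = 3 \sqrt{7}$ ($L{\left(R \right)} = \sqrt{57 + 6} = \sqrt{63} = 3 \sqrt{7}$)
$\frac{1}{96325 + L{\left(- \frac{69}{-74} + \frac{116}{-44} \right)}} = \frac{1}{96325 + 3 \sqrt{7}}$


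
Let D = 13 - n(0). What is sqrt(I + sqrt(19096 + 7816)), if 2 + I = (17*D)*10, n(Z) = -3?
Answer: sqrt(2718 + 116*sqrt(2)) ≈ 53.685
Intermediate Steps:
D = 16 (D = 13 - 1*(-3) = 13 + 3 = 16)
I = 2718 (I = -2 + (17*16)*10 = -2 + 272*10 = -2 + 2720 = 2718)
sqrt(I + sqrt(19096 + 7816)) = sqrt(2718 + sqrt(19096 + 7816)) = sqrt(2718 + sqrt(26912)) = sqrt(2718 + 116*sqrt(2))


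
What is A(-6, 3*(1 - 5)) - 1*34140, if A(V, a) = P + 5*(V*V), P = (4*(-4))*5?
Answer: -34040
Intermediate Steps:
P = -80 (P = -16*5 = -80)
A(V, a) = -80 + 5*V² (A(V, a) = -80 + 5*(V*V) = -80 + 5*V²)
A(-6, 3*(1 - 5)) - 1*34140 = (-80 + 5*(-6)²) - 1*34140 = (-80 + 5*36) - 34140 = (-80 + 180) - 34140 = 100 - 34140 = -34040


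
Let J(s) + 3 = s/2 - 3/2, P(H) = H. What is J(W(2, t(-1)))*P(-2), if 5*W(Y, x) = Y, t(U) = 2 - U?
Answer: 43/5 ≈ 8.6000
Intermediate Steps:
W(Y, x) = Y/5
J(s) = -9/2 + s/2 (J(s) = -3 + (s/2 - 3/2) = -3 + (-3/2 + s/2) = -9/2 + s/2)
J(W(2, t(-1)))*P(-2) = (-9/2 + ((⅕)*2)/2)*(-2) = (-9/2 + (½)*(⅖))*(-2) = (-9/2 + ⅕)*(-2) = -43/10*(-2) = 43/5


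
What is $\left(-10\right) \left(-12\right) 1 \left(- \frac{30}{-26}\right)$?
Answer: $\frac{1800}{13} \approx 138.46$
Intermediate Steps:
$\left(-10\right) \left(-12\right) 1 \left(- \frac{30}{-26}\right) = 120 \cdot 1 \left(\left(-30\right) \left(- \frac{1}{26}\right)\right) = 120 \cdot \frac{15}{13} = \frac{1800}{13}$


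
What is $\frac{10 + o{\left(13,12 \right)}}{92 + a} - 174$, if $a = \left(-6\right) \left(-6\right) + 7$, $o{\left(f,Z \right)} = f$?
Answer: $- \frac{23467}{135} \approx -173.83$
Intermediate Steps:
$a = 43$ ($a = 36 + 7 = 43$)
$\frac{10 + o{\left(13,12 \right)}}{92 + a} - 174 = \frac{10 + 13}{92 + 43} - 174 = \frac{23}{135} - 174 = - \frac{23467}{135}$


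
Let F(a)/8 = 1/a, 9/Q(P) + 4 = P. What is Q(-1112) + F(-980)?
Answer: -493/30380 ≈ -0.016228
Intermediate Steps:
Q(P) = 9/(-4 + P)
F(a) = 8/a
Q(-1112) + F(-980) = 9/(-4 - 1112) + 8/(-980) = 9/(-1116) + 8*(-1/980) = 9*(-1/1116) - 2/245 = -1/124 - 2/245 = -493/30380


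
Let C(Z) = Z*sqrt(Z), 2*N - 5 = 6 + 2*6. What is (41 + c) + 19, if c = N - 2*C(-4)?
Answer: 143/2 + 16*I ≈ 71.5 + 16.0*I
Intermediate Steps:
N = 23/2 (N = 5/2 + (6 + 2*6)/2 = 5/2 + (6 + 12)/2 = 5/2 + (1/2)*18 = 5/2 + 9 = 23/2 ≈ 11.500)
C(Z) = Z**(3/2)
c = 23/2 + 16*I (c = 23/2 - (-16)*I = 23/2 + 16*I ≈ 11.5 + 16.0*I)
(41 + c) + 19 = (41 + (23/2 + 16*I)) + 19 = (105/2 + 16*I) + 19 = 143/2 + 16*I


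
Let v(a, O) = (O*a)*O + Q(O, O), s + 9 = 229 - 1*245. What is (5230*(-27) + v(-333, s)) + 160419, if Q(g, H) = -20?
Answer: -188936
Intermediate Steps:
s = -25 (s = -9 + (229 - 1*245) = -9 + (229 - 245) = -9 - 16 = -25)
v(a, O) = -20 + a*O**2 (v(a, O) = (O*a)*O - 20 = a*O**2 - 20 = -20 + a*O**2)
(5230*(-27) + v(-333, s)) + 160419 = (5230*(-27) + (-20 - 333*(-25)**2)) + 160419 = (-141210 + (-20 - 333*625)) + 160419 = (-141210 + (-20 - 208125)) + 160419 = (-141210 - 208145) + 160419 = -349355 + 160419 = -188936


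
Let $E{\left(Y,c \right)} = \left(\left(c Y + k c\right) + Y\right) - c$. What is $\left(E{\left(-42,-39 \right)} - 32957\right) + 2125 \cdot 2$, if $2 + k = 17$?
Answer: $-27657$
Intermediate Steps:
$k = 15$ ($k = -2 + 17 = 15$)
$E{\left(Y,c \right)} = Y + 14 c + Y c$ ($E{\left(Y,c \right)} = \left(\left(c Y + 15 c\right) + Y\right) - c = \left(\left(Y c + 15 c\right) + Y\right) - c = \left(\left(15 c + Y c\right) + Y\right) - c = \left(Y + 15 c + Y c\right) - c = Y + 14 c + Y c$)
$\left(E{\left(-42,-39 \right)} - 32957\right) + 2125 \cdot 2 = \left(\left(-42 + 14 \left(-39\right) - -1638\right) - 32957\right) + 2125 \cdot 2 = \left(\left(-42 - 546 + 1638\right) - 32957\right) + 4250 = \left(1050 - 32957\right) + 4250 = -31907 + 4250 = -27657$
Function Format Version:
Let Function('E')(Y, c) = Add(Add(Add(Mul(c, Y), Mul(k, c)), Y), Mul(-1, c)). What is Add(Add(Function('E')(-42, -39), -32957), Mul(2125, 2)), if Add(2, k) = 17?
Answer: -27657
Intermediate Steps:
k = 15 (k = Add(-2, 17) = 15)
Function('E')(Y, c) = Add(Y, Mul(14, c), Mul(Y, c)) (Function('E')(Y, c) = Add(Add(Add(Mul(c, Y), Mul(15, c)), Y), Mul(-1, c)) = Add(Add(Add(Mul(Y, c), Mul(15, c)), Y), Mul(-1, c)) = Add(Add(Add(Mul(15, c), Mul(Y, c)), Y), Mul(-1, c)) = Add(Add(Y, Mul(15, c), Mul(Y, c)), Mul(-1, c)) = Add(Y, Mul(14, c), Mul(Y, c)))
Add(Add(Function('E')(-42, -39), -32957), Mul(2125, 2)) = Add(Add(Add(-42, Mul(14, -39), Mul(-42, -39)), -32957), Mul(2125, 2)) = Add(Add(Add(-42, -546, 1638), -32957), 4250) = Add(Add(1050, -32957), 4250) = Add(-31907, 4250) = -27657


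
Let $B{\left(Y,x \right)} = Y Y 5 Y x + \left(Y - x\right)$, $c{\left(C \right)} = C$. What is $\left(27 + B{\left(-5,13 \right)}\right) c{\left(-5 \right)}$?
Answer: $40580$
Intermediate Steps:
$B{\left(Y,x \right)} = Y - x + 5 x Y^{3}$ ($B{\left(Y,x \right)} = Y^{2} \cdot 5 Y x + \left(Y - x\right) = 5 Y^{2} Y x + \left(Y - x\right) = 5 Y^{3} x + \left(Y - x\right) = 5 x Y^{3} + \left(Y - x\right) = Y - x + 5 x Y^{3}$)
$\left(27 + B{\left(-5,13 \right)}\right) c{\left(-5 \right)} = \left(27 - \left(18 + 8125\right)\right) \left(-5\right) = \left(27 - 8143\right) \left(-5\right) = \left(-8116\right) \left(-5\right) = 40580$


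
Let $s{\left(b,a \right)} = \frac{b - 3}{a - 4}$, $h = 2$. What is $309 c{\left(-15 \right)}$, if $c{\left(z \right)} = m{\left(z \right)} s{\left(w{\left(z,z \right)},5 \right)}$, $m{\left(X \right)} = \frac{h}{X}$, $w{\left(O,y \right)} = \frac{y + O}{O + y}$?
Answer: $\frac{412}{5} \approx 82.4$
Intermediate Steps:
$w{\left(O,y \right)} = 1$ ($w{\left(O,y \right)} = \frac{O + y}{O + y} = 1$)
$m{\left(X \right)} = \frac{2}{X}$
$s{\left(b,a \right)} = \frac{-3 + b}{-4 + a}$
$c{\left(z \right)} = - \frac{4}{z}$ ($c{\left(z \right)} = \frac{2}{z} \frac{-3 + 1}{-4 + 5} = \frac{2}{z} 1^{-1} \left(-2\right) = \frac{2}{z} 1 \left(-2\right) = \frac{2}{z} \left(-2\right) = - \frac{4}{z}$)
$309 c{\left(-15 \right)} = 309 \left(- \frac{4}{-15}\right) = 309 \left(\left(-4\right) \left(- \frac{1}{15}\right)\right) = 309 \cdot \frac{4}{15} = \frac{412}{5}$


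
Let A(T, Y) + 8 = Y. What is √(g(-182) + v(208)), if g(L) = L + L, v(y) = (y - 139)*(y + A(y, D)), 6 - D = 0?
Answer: 5*√554 ≈ 117.69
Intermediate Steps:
D = 6 (D = 6 - 1*0 = 6 + 0 = 6)
A(T, Y) = -8 + Y
v(y) = (-139 + y)*(-2 + y) (v(y) = (y - 139)*(y + (-8 + 6)) = (-139 + y)*(y - 2) = (-139 + y)*(-2 + y))
g(L) = 2*L
√(g(-182) + v(208)) = √(2*(-182) + (278 + 208² - 141*208)) = √(-364 + (278 + 43264 - 29328)) = √(-364 + 14214) = √13850 = 5*√554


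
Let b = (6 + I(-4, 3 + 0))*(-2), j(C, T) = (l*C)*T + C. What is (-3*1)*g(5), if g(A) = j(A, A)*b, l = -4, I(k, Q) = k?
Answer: -1140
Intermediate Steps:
j(C, T) = C - 4*C*T (j(C, T) = (-4*C)*T + C = -4*C*T + C = C - 4*C*T)
b = -4 (b = (6 - 4)*(-2) = 2*(-2) = -4)
g(A) = -4*A*(1 - 4*A) (g(A) = (A*(1 - 4*A))*(-4) = -4*A*(1 - 4*A))
(-3*1)*g(5) = (-3*1)*(4*5*(-1 + 4*5)) = -12*5*(-1 + 20) = -12*5*19 = -3*380 = -1140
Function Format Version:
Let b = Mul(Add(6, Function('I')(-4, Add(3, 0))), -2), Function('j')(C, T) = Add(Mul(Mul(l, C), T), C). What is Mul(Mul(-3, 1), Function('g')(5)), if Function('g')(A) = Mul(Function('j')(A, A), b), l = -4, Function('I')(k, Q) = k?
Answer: -1140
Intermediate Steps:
Function('j')(C, T) = Add(C, Mul(-4, C, T)) (Function('j')(C, T) = Add(Mul(Mul(-4, C), T), C) = Add(Mul(-4, C, T), C) = Add(C, Mul(-4, C, T)))
b = -4 (b = Mul(Add(6, -4), -2) = Mul(2, -2) = -4)
Function('g')(A) = Mul(-4, A, Add(1, Mul(-4, A))) (Function('g')(A) = Mul(Mul(A, Add(1, Mul(-4, A))), -4) = Mul(-4, A, Add(1, Mul(-4, A))))
Mul(Mul(-3, 1), Function('g')(5)) = Mul(Mul(-3, 1), Mul(4, 5, Add(-1, Mul(4, 5)))) = Mul(-3, Mul(4, 5, Add(-1, 20))) = Mul(-3, Mul(4, 5, 19)) = Mul(-3, 380) = -1140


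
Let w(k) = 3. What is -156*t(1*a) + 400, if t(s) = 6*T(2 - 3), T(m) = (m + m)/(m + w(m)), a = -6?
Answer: 1336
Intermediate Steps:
T(m) = 2*m/(3 + m) (T(m) = (m + m)/(m + 3) = (2*m)/(3 + m) = 2*m/(3 + m))
t(s) = -6 (t(s) = 6*(2*(2 - 3)/(3 + (2 - 3))) = 6*(2*(-1)/(3 - 1)) = 6*(2*(-1)/2) = 6*(2*(-1)*(1/2)) = 6*(-1) = -6)
-156*t(1*a) + 400 = -156*(-6) + 400 = 936 + 400 = 1336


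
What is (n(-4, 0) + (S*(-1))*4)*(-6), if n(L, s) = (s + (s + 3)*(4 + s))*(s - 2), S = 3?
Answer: 216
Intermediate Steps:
n(L, s) = (-2 + s)*(s + (3 + s)*(4 + s)) (n(L, s) = (s + (3 + s)*(4 + s))*(-2 + s) = (-2 + s)*(s + (3 + s)*(4 + s)))
(n(-4, 0) + (S*(-1))*4)*(-6) = ((-24 + 0**3 - 4*0 + 6*0**2) + (3*(-1))*4)*(-6) = ((-24 + 0 + 0 + 6*0) - 3*4)*(-6) = ((-24 + 0 + 0 + 0) - 12)*(-6) = (-24 - 12)*(-6) = -36*(-6) = 216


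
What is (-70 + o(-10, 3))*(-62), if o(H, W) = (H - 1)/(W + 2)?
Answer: 22382/5 ≈ 4476.4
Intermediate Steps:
o(H, W) = (-1 + H)/(2 + W)
(-70 + o(-10, 3))*(-62) = (-70 + (-1 - 10)/(2 + 3))*(-62) = (-70 - 11/5)*(-62) = -361/5*(-62) = 22382/5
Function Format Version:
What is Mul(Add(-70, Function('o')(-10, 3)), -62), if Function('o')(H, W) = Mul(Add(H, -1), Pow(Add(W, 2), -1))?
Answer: Rational(22382, 5) ≈ 4476.4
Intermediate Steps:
Function('o')(H, W) = Mul(Pow(Add(2, W), -1), Add(-1, H)) (Function('o')(H, W) = Mul(Add(-1, H), Pow(Add(2, W), -1)) = Mul(Pow(Add(2, W), -1), Add(-1, H)))
Mul(Add(-70, Function('o')(-10, 3)), -62) = Mul(Add(-70, Mul(Pow(Add(2, 3), -1), Add(-1, -10))), -62) = Mul(Add(-70, Mul(Pow(5, -1), -11)), -62) = Mul(Add(-70, Mul(Rational(1, 5), -11)), -62) = Mul(Add(-70, Rational(-11, 5)), -62) = Mul(Rational(-361, 5), -62) = Rational(22382, 5)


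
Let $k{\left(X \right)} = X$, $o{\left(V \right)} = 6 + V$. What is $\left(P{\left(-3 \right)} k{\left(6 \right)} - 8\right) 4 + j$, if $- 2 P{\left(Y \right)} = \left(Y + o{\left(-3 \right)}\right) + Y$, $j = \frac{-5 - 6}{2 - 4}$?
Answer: $\frac{19}{2} \approx 9.5$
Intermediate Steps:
$j = \frac{11}{2}$ ($j = - \frac{11}{-2} = \left(-11\right) \left(- \frac{1}{2}\right) = \frac{11}{2} \approx 5.5$)
$P{\left(Y \right)} = - \frac{3}{2} - Y$ ($P{\left(Y \right)} = - \frac{\left(Y + \left(6 - 3\right)\right) + Y}{2} = - \frac{\left(Y + 3\right) + Y}{2} = - \frac{\left(3 + Y\right) + Y}{2} = - \frac{3 + 2 Y}{2} = - \frac{3}{2} - Y$)
$\left(P{\left(-3 \right)} k{\left(6 \right)} - 8\right) 4 + j = \left(\left(- \frac{3}{2} - -3\right) 6 - 8\right) 4 + \frac{11}{2} = \left(\left(- \frac{3}{2} + 3\right) 6 - 8\right) 4 + \frac{11}{2} = \left(\frac{3}{2} \cdot 6 - 8\right) 4 + \frac{11}{2} = \left(9 - 8\right) 4 + \frac{11}{2} = 1 \cdot 4 + \frac{11}{2} = 4 + \frac{11}{2} = \frac{19}{2}$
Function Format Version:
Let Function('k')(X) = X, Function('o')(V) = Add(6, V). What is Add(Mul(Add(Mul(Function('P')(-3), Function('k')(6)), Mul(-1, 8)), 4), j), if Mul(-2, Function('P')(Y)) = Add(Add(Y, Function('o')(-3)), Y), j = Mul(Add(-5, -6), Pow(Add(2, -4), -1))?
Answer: Rational(19, 2) ≈ 9.5000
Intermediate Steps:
j = Rational(11, 2) (j = Mul(-11, Pow(-2, -1)) = Mul(-11, Rational(-1, 2)) = Rational(11, 2) ≈ 5.5000)
Function('P')(Y) = Add(Rational(-3, 2), Mul(-1, Y)) (Function('P')(Y) = Mul(Rational(-1, 2), Add(Add(Y, Add(6, -3)), Y)) = Mul(Rational(-1, 2), Add(Add(Y, 3), Y)) = Mul(Rational(-1, 2), Add(Add(3, Y), Y)) = Mul(Rational(-1, 2), Add(3, Mul(2, Y))) = Add(Rational(-3, 2), Mul(-1, Y)))
Add(Mul(Add(Mul(Function('P')(-3), Function('k')(6)), Mul(-1, 8)), 4), j) = Add(Mul(Add(Mul(Add(Rational(-3, 2), Mul(-1, -3)), 6), Mul(-1, 8)), 4), Rational(11, 2)) = Add(Mul(Add(Mul(Add(Rational(-3, 2), 3), 6), -8), 4), Rational(11, 2)) = Add(Mul(Add(Mul(Rational(3, 2), 6), -8), 4), Rational(11, 2)) = Add(Mul(Add(9, -8), 4), Rational(11, 2)) = Add(Mul(1, 4), Rational(11, 2)) = Add(4, Rational(11, 2)) = Rational(19, 2)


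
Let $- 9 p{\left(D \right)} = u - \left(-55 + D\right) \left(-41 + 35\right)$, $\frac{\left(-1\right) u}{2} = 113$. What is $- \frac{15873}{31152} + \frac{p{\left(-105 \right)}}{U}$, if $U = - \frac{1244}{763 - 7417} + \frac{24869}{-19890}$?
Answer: $- \frac{211943038377}{1703256368} \approx -124.43$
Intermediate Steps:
$u = -226$ ($u = \left(-2\right) 113 = -226$)
$U = - \frac{1804297}{1696770}$ ($U = - \frac{1244}{763 - 7417} + 24869 \left(- \frac{1}{19890}\right) = - \frac{1244}{-6654} - \frac{1913}{1530} = \left(-1244\right) \left(- \frac{1}{6654}\right) - \frac{1913}{1530} = \frac{622}{3327} - \frac{1913}{1530} = - \frac{1804297}{1696770} \approx -1.0634$)
$p{\left(D \right)} = \frac{556}{9} - \frac{2 D}{3}$ ($p{\left(D \right)} = - \frac{-226 - \left(-55 + D\right) \left(-41 + 35\right)}{9} = - \frac{-226 - \left(-55 + D\right) \left(-6\right)}{9} = - \frac{-226 - \left(330 - 6 D\right)}{9} = - \frac{-226 + \left(-330 + 6 D\right)}{9} = - \frac{-556 + 6 D}{9} = \frac{556}{9} - \frac{2 D}{3}$)
$- \frac{15873}{31152} + \frac{p{\left(-105 \right)}}{U} = - \frac{15873}{31152} + \frac{\frac{556}{9} - -70}{- \frac{1804297}{1696770}} = \left(-15873\right) \frac{1}{31152} + \left(\frac{556}{9} + 70\right) \left(- \frac{1696770}{1804297}\right) = - \frac{481}{944} + \frac{1186}{9} \left(- \frac{1696770}{1804297}\right) = - \frac{481}{944} - \frac{223596580}{1804297} = - \frac{211943038377}{1703256368}$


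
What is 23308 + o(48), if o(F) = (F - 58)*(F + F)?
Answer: 22348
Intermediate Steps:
o(F) = 2*F*(-58 + F) (o(F) = (-58 + F)*(2*F) = 2*F*(-58 + F))
23308 + o(48) = 23308 + 2*48*(-58 + 48) = 23308 + 2*48*(-10) = 23308 - 960 = 22348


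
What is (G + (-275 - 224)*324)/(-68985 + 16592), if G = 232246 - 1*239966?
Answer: 169396/52393 ≈ 3.2332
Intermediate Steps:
G = -7720 (G = 232246 - 239966 = -7720)
(G + (-275 - 224)*324)/(-68985 + 16592) = (-7720 + (-275 - 224)*324)/(-68985 + 16592) = (-7720 - 499*324)/(-52393) = (-7720 - 161676)*(-1/52393) = -169396*(-1/52393) = 169396/52393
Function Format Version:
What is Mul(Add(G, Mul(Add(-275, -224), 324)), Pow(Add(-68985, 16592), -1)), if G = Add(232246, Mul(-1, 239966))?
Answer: Rational(169396, 52393) ≈ 3.2332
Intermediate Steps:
G = -7720 (G = Add(232246, -239966) = -7720)
Mul(Add(G, Mul(Add(-275, -224), 324)), Pow(Add(-68985, 16592), -1)) = Mul(Add(-7720, Mul(Add(-275, -224), 324)), Pow(Add(-68985, 16592), -1)) = Mul(Add(-7720, Mul(-499, 324)), Pow(-52393, -1)) = Mul(Add(-7720, -161676), Rational(-1, 52393)) = Mul(-169396, Rational(-1, 52393)) = Rational(169396, 52393)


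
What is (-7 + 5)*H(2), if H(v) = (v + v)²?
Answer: -32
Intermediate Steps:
H(v) = 4*v² (H(v) = (2*v)² = 4*v²)
(-7 + 5)*H(2) = (-7 + 5)*(4*2²) = -8*4 = -2*16 = -32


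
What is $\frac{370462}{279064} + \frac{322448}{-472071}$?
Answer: $\frac{42450369065}{65869010772} \approx 0.64447$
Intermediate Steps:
$\frac{370462}{279064} + \frac{322448}{-472071} = 370462 \cdot \frac{1}{279064} + 322448 \left(- \frac{1}{472071}\right) = \frac{185231}{139532} - \frac{322448}{472071} = \frac{42450369065}{65869010772}$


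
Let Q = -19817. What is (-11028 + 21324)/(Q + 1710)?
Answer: -10296/18107 ≈ -0.56862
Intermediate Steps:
(-11028 + 21324)/(Q + 1710) = (-11028 + 21324)/(-19817 + 1710) = 10296/(-18107) = 10296*(-1/18107) = -10296/18107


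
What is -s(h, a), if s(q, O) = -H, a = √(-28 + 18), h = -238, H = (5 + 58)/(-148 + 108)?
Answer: -63/40 ≈ -1.5750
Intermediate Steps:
H = -63/40 (H = 63/(-40) = 63*(-1/40) = -63/40 ≈ -1.5750)
a = I*√10 (a = √(-10) = I*√10 ≈ 3.1623*I)
s(q, O) = 63/40 (s(q, O) = -1*(-63/40) = 63/40)
-s(h, a) = -1*63/40 = -63/40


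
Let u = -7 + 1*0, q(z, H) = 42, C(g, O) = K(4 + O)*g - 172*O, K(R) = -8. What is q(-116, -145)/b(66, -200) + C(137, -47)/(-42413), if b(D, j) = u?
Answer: -261466/42413 ≈ -6.1648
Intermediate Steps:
C(g, O) = -172*O - 8*g (C(g, O) = -8*g - 172*O = -172*O - 8*g)
u = -7 (u = -7 + 0 = -7)
b(D, j) = -7
q(-116, -145)/b(66, -200) + C(137, -47)/(-42413) = 42/(-7) + (-172*(-47) - 8*137)/(-42413) = 42*(-⅐) + (8084 - 1096)*(-1/42413) = -6 + 6988*(-1/42413) = -6 - 6988/42413 = -261466/42413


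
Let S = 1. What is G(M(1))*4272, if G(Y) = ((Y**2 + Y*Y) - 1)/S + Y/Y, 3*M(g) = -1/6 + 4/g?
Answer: 376648/27 ≈ 13950.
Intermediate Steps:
M(g) = -1/18 + 4/(3*g) (M(g) = (-1/6 + 4/g)/3 = -1/18 + 4/(3*g))
G(Y) = 2*Y**2 (G(Y) = ((Y**2 + Y*Y) - 1)/1 + Y/Y = ((Y**2 + Y**2) - 1)*1 + 1 = (2*Y**2 - 1)*1 + 1 = (-1 + 2*Y**2)*1 + 1 = (-1 + 2*Y**2) + 1 = 2*Y**2)
G(M(1))*4272 = (2*((1/18)*(24 - 1*1)/1)**2)*4272 = (2*((1/18)*1*(24 - 1))**2)*4272 = (2*((1/18)*1*23)**2)*4272 = (2*(23/18)**2)*4272 = (2*(529/324))*4272 = (529/162)*4272 = 376648/27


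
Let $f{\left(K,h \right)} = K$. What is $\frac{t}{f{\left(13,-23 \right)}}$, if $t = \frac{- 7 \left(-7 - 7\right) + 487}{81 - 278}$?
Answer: $- \frac{45}{197} \approx -0.22843$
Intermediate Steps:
$t = - \frac{585}{197}$ ($t = \frac{\left(-7\right) \left(-14\right) + 487}{-197} = \left(98 + 487\right) \left(- \frac{1}{197}\right) = 585 \left(- \frac{1}{197}\right) = - \frac{585}{197} \approx -2.9695$)
$\frac{t}{f{\left(13,-23 \right)}} = - \frac{585}{197 \cdot 13} = \left(- \frac{585}{197}\right) \frac{1}{13} = - \frac{45}{197}$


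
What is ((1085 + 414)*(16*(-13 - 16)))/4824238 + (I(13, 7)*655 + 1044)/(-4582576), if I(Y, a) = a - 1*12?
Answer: -1588291852879/11053718638544 ≈ -0.14369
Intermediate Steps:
I(Y, a) = -12 + a (I(Y, a) = a - 12 = -12 + a)
((1085 + 414)*(16*(-13 - 16)))/4824238 + (I(13, 7)*655 + 1044)/(-4582576) = ((1085 + 414)*(16*(-13 - 16)))/4824238 + ((-12 + 7)*655 + 1044)/(-4582576) = (1499*(16*(-29)))*(1/4824238) + (-5*655 + 1044)*(-1/4582576) = (1499*(-464))*(1/4824238) + (-3275 + 1044)*(-1/4582576) = -695536*1/4824238 - 2231*(-1/4582576) = -347768/2412119 + 2231/4582576 = -1588291852879/11053718638544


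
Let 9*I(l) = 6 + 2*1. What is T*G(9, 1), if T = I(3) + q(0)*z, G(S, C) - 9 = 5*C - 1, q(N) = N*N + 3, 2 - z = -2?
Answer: 1508/9 ≈ 167.56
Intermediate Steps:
z = 4 (z = 2 - 1*(-2) = 2 + 2 = 4)
q(N) = 3 + N² (q(N) = N² + 3 = 3 + N²)
I(l) = 8/9 (I(l) = (6 + 2*1)/9 = (6 + 2)/9 = (⅑)*8 = 8/9)
G(S, C) = 8 + 5*C (G(S, C) = 9 + (5*C - 1) = 9 + (-1 + 5*C) = 8 + 5*C)
T = 116/9 (T = 8/9 + (3 + 0²)*4 = 8/9 + (3 + 0)*4 = 8/9 + 3*4 = 8/9 + 12 = 116/9 ≈ 12.889)
T*G(9, 1) = 116*(8 + 5*1)/9 = 116*(8 + 5)/9 = (116/9)*13 = 1508/9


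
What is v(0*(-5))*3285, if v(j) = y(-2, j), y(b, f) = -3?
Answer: -9855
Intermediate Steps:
v(j) = -3
v(0*(-5))*3285 = -3*3285 = -9855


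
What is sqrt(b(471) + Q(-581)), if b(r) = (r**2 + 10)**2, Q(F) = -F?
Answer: 31*sqrt(51215262) ≈ 2.2185e+5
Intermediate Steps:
b(r) = (10 + r**2)**2
sqrt(b(471) + Q(-581)) = sqrt((10 + 471**2)**2 - 1*(-581)) = sqrt((10 + 221841)**2 + 581) = sqrt(221851**2 + 581) = sqrt(49217866201 + 581) = sqrt(49217866782) = 31*sqrt(51215262)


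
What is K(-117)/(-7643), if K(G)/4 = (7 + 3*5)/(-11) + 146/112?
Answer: 39/107002 ≈ 0.00036448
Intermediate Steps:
K(G) = -39/14 (K(G) = 4*((7 + 3*5)/(-11) + 146/112) = 4*((7 + 15)*(-1/11) + 146*(1/112)) = 4*(22*(-1/11) + 73/56) = 4*(-2 + 73/56) = 4*(-39/56) = -39/14)
K(-117)/(-7643) = -39/14/(-7643) = -39/14*(-1/7643) = 39/107002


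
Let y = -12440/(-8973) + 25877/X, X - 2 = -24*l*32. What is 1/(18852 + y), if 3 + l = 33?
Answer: 206719974/3897139348247 ≈ 5.3044e-5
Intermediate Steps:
l = 30 (l = -3 + 33 = 30)
X = -23038 (X = 2 - 24*30*32 = 2 - 720*32 = 2 - 23040 = -23038)
y = 54398399/206719974 (y = -12440/(-8973) + 25877/(-23038) = -12440*(-1/8973) + 25877*(-1/23038) = 12440/8973 - 25877/23038 = 54398399/206719974 ≈ 0.26315)
1/(18852 + y) = 1/(18852 + 54398399/206719974) = 1/(3897139348247/206719974) = 206719974/3897139348247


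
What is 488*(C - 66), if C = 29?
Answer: -18056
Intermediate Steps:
488*(C - 66) = 488*(29 - 66) = 488*(-37) = -18056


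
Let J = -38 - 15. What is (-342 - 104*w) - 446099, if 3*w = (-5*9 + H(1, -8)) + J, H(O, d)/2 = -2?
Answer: -442905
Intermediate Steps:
H(O, d) = -4 (H(O, d) = 2*(-2) = -4)
J = -53
w = -34 (w = ((-5*9 - 4) - 53)/3 = ((-45 - 4) - 53)/3 = (-49 - 53)/3 = (⅓)*(-102) = -34)
(-342 - 104*w) - 446099 = (-342 - 104*(-34)) - 446099 = (-342 + 3536) - 446099 = 3194 - 446099 = -442905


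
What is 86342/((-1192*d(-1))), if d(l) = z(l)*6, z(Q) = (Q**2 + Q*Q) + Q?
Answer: -43171/3576 ≈ -12.072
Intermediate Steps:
z(Q) = Q + 2*Q**2 (z(Q) = (Q**2 + Q**2) + Q = 2*Q**2 + Q = Q + 2*Q**2)
d(l) = 6*l*(1 + 2*l) (d(l) = (l*(1 + 2*l))*6 = 6*l*(1 + 2*l))
86342/((-1192*d(-1))) = 86342/((-7152*(-1)*(1 + 2*(-1)))) = 86342/((-7152*(-1)*(1 - 2))) = 86342/((-7152*(-1)*(-1))) = 86342/((-1192*6)) = 86342/(-7152) = 86342*(-1/7152) = -43171/3576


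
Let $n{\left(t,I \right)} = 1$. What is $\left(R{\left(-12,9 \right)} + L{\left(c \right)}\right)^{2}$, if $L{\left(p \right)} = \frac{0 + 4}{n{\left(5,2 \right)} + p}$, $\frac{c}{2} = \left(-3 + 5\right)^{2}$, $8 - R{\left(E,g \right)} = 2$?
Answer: $\frac{3364}{81} \approx 41.531$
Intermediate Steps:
$R{\left(E,g \right)} = 6$ ($R{\left(E,g \right)} = 8 - 2 = 6$)
$c = 8$ ($c = 2 \left(-3 + 5\right)^{2} = 2 \cdot 2^{2} = 2 \cdot 4 = 8$)
$L{\left(p \right)} = \frac{4}{1 + p}$ ($L{\left(p \right)} = \frac{0 + 4}{1 + p} = \frac{4}{1 + p}$)
$\left(R{\left(-12,9 \right)} + L{\left(c \right)}\right)^{2} = \left(6 + \frac{4}{1 + 8}\right)^{2} = \left(6 + \frac{4}{9}\right)^{2} = \left(\frac{58}{9}\right)^{2} = \frac{3364}{81}$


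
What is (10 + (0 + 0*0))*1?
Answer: 10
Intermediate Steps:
(10 + (0 + 0*0))*1 = (10 + (0 + 0))*1 = (10 + 0)*1 = 10*1 = 10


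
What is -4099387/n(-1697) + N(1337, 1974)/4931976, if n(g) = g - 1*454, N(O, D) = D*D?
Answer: 240791191057/126293814 ≈ 1906.6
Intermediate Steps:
N(O, D) = D²
n(g) = -454 + g (n(g) = g - 454 = -454 + g)
-4099387/n(-1697) + N(1337, 1974)/4931976 = -4099387/(-454 - 1697) + 1974²/4931976 = -4099387/(-2151) + 3896676*(1/4931976) = -4099387*(-1/2151) + 46389/58714 = 4099387/2151 + 46389/58714 = 240791191057/126293814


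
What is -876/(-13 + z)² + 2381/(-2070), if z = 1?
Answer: -29947/4140 ≈ -7.2336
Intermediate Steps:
-876/(-13 + z)² + 2381/(-2070) = -876/(-13 + 1)² + 2381/(-2070) = -876/((-12)²) + 2381*(-1/2070) = -876/144 - 2381/2070 = -876*1/144 - 2381/2070 = -73/12 - 2381/2070 = -29947/4140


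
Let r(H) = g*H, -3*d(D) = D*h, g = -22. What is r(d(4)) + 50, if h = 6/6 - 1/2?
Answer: 194/3 ≈ 64.667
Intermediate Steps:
h = 1/2 (h = 6*(1/6) - 1*1/2 = 1 - 1/2 = 1/2 ≈ 0.50000)
d(D) = -D/6 (d(D) = -D/(3*2) = -D/6)
r(H) = -22*H
r(d(4)) + 50 = -(-11)*4/3 + 50 = -22*(-2/3) + 50 = 44/3 + 50 = 194/3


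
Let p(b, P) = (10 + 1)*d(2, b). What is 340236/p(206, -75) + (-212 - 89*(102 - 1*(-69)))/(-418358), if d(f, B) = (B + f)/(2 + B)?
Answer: 142340622229/4601938 ≈ 30931.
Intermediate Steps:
d(f, B) = (B + f)/(2 + B)
p(b, P) = 11 (p(b, P) = (10 + 1)*((b + 2)/(2 + b)) = 11*((2 + b)/(2 + b)) = 11*1 = 11)
340236/p(206, -75) + (-212 - 89*(102 - 1*(-69)))/(-418358) = 340236/11 + (-212 - 89*(102 - 1*(-69)))/(-418358) = 340236*(1/11) + (-212 - 89*(102 + 69))*(-1/418358) = 340236/11 + (-212 - 89*171)*(-1/418358) = 340236/11 + (-212 - 15219)*(-1/418358) = 340236/11 - 15431*(-1/418358) = 340236/11 + 15431/418358 = 142340622229/4601938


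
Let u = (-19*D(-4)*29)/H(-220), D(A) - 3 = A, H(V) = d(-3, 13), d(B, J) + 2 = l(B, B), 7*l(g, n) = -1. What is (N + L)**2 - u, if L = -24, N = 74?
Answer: 41357/15 ≈ 2757.1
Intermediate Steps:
l(g, n) = -1/7 (l(g, n) = (1/7)*(-1) = -1/7)
d(B, J) = -15/7 (d(B, J) = -2 - 1/7 = -15/7)
H(V) = -15/7
D(A) = 3 + A
u = -3857/15 (u = (-19*(3 - 4)*29)/(-15/7) = (-19*(-1)*29)*(-7/15) = (19*29)*(-7/15) = 551*(-7/15) = -3857/15 ≈ -257.13)
(N + L)**2 - u = (74 - 24)**2 - 1*(-3857/15) = 50**2 + 3857/15 = 2500 + 3857/15 = 41357/15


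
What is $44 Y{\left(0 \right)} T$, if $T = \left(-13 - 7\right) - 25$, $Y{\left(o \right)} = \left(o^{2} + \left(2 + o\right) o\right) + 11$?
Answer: $-21780$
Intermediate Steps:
$Y{\left(o \right)} = 11 + o^{2} + o \left(2 + o\right)$ ($Y{\left(o \right)} = \left(o^{2} + o \left(2 + o\right)\right) + 11 = 11 + o^{2} + o \left(2 + o\right)$)
$T = -45$ ($T = -20 - 25 = -45$)
$44 Y{\left(0 \right)} T = 44 \left(11 + 2 \cdot 0 + 2 \cdot 0^{2}\right) \left(-45\right) = 44 \left(11 + 0 + 2 \cdot 0\right) \left(-45\right) = 44 \left(11 + 0 + 0\right) \left(-45\right) = 44 \cdot 11 \left(-45\right) = 484 \left(-45\right) = -21780$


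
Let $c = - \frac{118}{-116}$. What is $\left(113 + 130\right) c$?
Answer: $\frac{14337}{58} \approx 247.19$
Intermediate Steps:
$c = \frac{59}{58}$ ($c = \left(-118\right) \left(- \frac{1}{116}\right) = \frac{59}{58} \approx 1.0172$)
$\left(113 + 130\right) c = \left(113 + 130\right) \frac{59}{58} = 243 \cdot \frac{59}{58} = \frac{14337}{58}$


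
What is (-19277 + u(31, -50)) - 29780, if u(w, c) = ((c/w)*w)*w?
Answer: -50607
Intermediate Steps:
u(w, c) = c*w
(-19277 + u(31, -50)) - 29780 = (-19277 - 50*31) - 29780 = (-19277 - 1550) - 29780 = -20827 - 29780 = -50607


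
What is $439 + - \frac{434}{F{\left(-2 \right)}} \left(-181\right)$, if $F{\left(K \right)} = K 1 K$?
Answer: $\frac{40155}{2} \approx 20078.0$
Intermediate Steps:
$F{\left(K \right)} = K^{2}$ ($F{\left(K \right)} = K K = K^{2}$)
$439 + - \frac{434}{F{\left(-2 \right)}} \left(-181\right) = 439 + - \frac{434}{\left(-2\right)^{2}} \left(-181\right) = 439 + - \frac{434}{4} \left(-181\right) = 439 + \left(-434\right) \frac{1}{4} \left(-181\right) = 439 - - \frac{39277}{2} = 439 + \frac{39277}{2} = \frac{40155}{2}$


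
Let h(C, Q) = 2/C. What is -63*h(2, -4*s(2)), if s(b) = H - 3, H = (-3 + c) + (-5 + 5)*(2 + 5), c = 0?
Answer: -63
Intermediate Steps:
H = -3 (H = (-3 + 0) + (-5 + 5)*(2 + 5) = -3 + 0*7 = -3 + 0 = -3)
s(b) = -6 (s(b) = -3 - 3 = -6)
-63*h(2, -4*s(2)) = -126/2 = -63*1 = -63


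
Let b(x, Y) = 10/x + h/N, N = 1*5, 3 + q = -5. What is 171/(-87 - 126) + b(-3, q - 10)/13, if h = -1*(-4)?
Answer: -13813/13845 ≈ -0.99769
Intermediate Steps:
q = -8 (q = -3 - 5 = -8)
N = 5
h = 4
b(x, Y) = ⅘ + 10/x (b(x, Y) = 10/x + 4/5 = 10/x + 4*(⅕) = 10/x + ⅘ = ⅘ + 10/x)
171/(-87 - 126) + b(-3, q - 10)/13 = 171/(-87 - 126) + (⅘ + 10/(-3))/13 = 171/(-213) + (⅘ + 10*(-⅓))*(1/13) = 171*(-1/213) + (⅘ - 10/3)*(1/13) = -57/71 - 38/15*1/13 = -57/71 - 38/195 = -13813/13845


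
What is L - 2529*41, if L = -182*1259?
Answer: -332827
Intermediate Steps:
L = -229138
L - 2529*41 = -229138 - 2529*41 = -229138 - 1*103689 = -229138 - 103689 = -332827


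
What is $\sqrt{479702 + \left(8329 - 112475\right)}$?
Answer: $2 \sqrt{93889} \approx 612.83$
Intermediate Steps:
$\sqrt{479702 + \left(8329 - 112475\right)} = \sqrt{479702 - 104146} = \sqrt{375556} = 2 \sqrt{93889}$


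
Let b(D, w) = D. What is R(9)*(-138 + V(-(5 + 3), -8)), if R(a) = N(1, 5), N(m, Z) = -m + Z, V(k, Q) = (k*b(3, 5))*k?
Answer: 216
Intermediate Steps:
V(k, Q) = 3*k² (V(k, Q) = (k*3)*k = (3*k)*k = 3*k²)
N(m, Z) = Z - m
R(a) = 4 (R(a) = 5 - 1*1 = 5 - 1 = 4)
R(9)*(-138 + V(-(5 + 3), -8)) = 4*(-138 + 3*(-(5 + 3))²) = 4*(-138 + 3*(-1*8)²) = 4*(-138 + 3*(-8)²) = 4*(-138 + 3*64) = 4*(-138 + 192) = 4*54 = 216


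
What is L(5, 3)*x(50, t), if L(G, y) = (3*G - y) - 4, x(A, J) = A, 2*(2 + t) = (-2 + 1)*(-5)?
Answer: 400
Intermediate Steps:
t = 1/2 (t = -2 + ((-2 + 1)*(-5))/2 = -2 + (-1*(-5))/2 = -2 + (1/2)*5 = -2 + 5/2 = 1/2 ≈ 0.50000)
L(G, y) = -4 - y + 3*G (L(G, y) = (-y + 3*G) - 4 = -4 - y + 3*G)
L(5, 3)*x(50, t) = (-4 - 1*3 + 3*5)*50 = (-4 - 3 + 15)*50 = 8*50 = 400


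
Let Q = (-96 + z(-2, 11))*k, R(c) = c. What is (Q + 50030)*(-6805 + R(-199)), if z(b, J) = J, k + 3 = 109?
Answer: -287304080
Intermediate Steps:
k = 106 (k = -3 + 109 = 106)
Q = -9010 (Q = (-96 + 11)*106 = -85*106 = -9010)
(Q + 50030)*(-6805 + R(-199)) = (-9010 + 50030)*(-6805 - 199) = 41020*(-7004) = -287304080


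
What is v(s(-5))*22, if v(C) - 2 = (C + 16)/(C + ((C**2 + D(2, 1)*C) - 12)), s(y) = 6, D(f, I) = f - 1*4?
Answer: 638/9 ≈ 70.889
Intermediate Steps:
D(f, I) = -4 + f (D(f, I) = f - 4 = -4 + f)
v(C) = 2 + (16 + C)/(-12 + C**2 - C) (v(C) = 2 + (C + 16)/(C + ((C**2 + (-4 + 2)*C) - 12)) = 2 + (16 + C)/(C + ((C**2 - 2*C) - 12)) = 2 + (16 + C)/(C + (-12 + C**2 - 2*C)) = 2 + (16 + C)/(-12 + C**2 - C))
v(s(-5))*22 = ((-8 - 1*6 + 2*6**2)/(-12 + 6**2 - 1*6))*22 = ((-8 - 6 + 2*36)/(-12 + 36 - 6))*22 = ((-8 - 6 + 72)/18)*22 = ((1/18)*58)*22 = (29/9)*22 = 638/9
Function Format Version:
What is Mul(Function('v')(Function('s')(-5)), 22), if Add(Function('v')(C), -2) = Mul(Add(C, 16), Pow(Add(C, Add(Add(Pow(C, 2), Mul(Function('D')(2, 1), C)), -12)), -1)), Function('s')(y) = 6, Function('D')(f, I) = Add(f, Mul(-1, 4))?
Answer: Rational(638, 9) ≈ 70.889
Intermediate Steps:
Function('D')(f, I) = Add(-4, f) (Function('D')(f, I) = Add(f, -4) = Add(-4, f))
Function('v')(C) = Add(2, Mul(Pow(Add(-12, Pow(C, 2), Mul(-1, C)), -1), Add(16, C))) (Function('v')(C) = Add(2, Mul(Add(C, 16), Pow(Add(C, Add(Add(Pow(C, 2), Mul(Add(-4, 2), C)), -12)), -1))) = Add(2, Mul(Add(16, C), Pow(Add(C, Add(Add(Pow(C, 2), Mul(-2, C)), -12)), -1))) = Add(2, Mul(Add(16, C), Pow(Add(C, Add(-12, Pow(C, 2), Mul(-2, C))), -1))) = Add(2, Mul(Add(16, C), Pow(Add(-12, Pow(C, 2), Mul(-1, C)), -1))) = Add(2, Mul(Pow(Add(-12, Pow(C, 2), Mul(-1, C)), -1), Add(16, C))))
Mul(Function('v')(Function('s')(-5)), 22) = Mul(Mul(Pow(Add(-12, Pow(6, 2), Mul(-1, 6)), -1), Add(-8, Mul(-1, 6), Mul(2, Pow(6, 2)))), 22) = Mul(Mul(Pow(Add(-12, 36, -6), -1), Add(-8, -6, Mul(2, 36))), 22) = Mul(Mul(Pow(18, -1), Add(-8, -6, 72)), 22) = Mul(Mul(Rational(1, 18), 58), 22) = Mul(Rational(29, 9), 22) = Rational(638, 9)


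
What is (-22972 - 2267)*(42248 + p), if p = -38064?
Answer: -105599976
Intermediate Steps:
(-22972 - 2267)*(42248 + p) = (-22972 - 2267)*(42248 - 38064) = -25239*4184 = -105599976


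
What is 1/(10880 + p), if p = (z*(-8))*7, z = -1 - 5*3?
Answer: 1/11776 ≈ 8.4918e-5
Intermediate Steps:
z = -16 (z = -1 - 15 = -16)
p = 896 (p = -16*(-8)*7 = 128*7 = 896)
1/(10880 + p) = 1/(10880 + 896) = 1/11776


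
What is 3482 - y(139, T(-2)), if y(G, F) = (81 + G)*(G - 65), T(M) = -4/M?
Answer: -12798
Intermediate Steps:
y(G, F) = (-65 + G)*(81 + G) (y(G, F) = (81 + G)*(-65 + G) = (-65 + G)*(81 + G))
3482 - y(139, T(-2)) = 3482 - (-5265 + 139**2 + 16*139) = 3482 - (-5265 + 19321 + 2224) = 3482 - 1*16280 = 3482 - 16280 = -12798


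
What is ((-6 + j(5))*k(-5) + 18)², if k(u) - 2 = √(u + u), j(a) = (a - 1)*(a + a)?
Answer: -4164 + 5848*I*√10 ≈ -4164.0 + 18493.0*I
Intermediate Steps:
j(a) = 2*a*(-1 + a) (j(a) = (-1 + a)*(2*a) = 2*a*(-1 + a))
k(u) = 2 + √2*√u (k(u) = 2 + √(u + u) = 2 + √(2*u) = 2 + √2*√u)
((-6 + j(5))*k(-5) + 18)² = ((-6 + 2*5*(-1 + 5))*(2 + √2*√(-5)) + 18)² = ((-6 + 2*5*4)*(2 + √2*(I*√5)) + 18)² = ((-6 + 40)*(2 + I*√10) + 18)² = (34*(2 + I*√10) + 18)² = ((68 + 34*I*√10) + 18)² = (86 + 34*I*√10)²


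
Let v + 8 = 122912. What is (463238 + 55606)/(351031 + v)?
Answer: 518844/473935 ≈ 1.0948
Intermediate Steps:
v = 122904 (v = -8 + 122912 = 122904)
(463238 + 55606)/(351031 + v) = (463238 + 55606)/(351031 + 122904) = 518844/473935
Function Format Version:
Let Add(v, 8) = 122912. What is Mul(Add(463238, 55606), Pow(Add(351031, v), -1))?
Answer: Rational(518844, 473935) ≈ 1.0948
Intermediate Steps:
v = 122904 (v = Add(-8, 122912) = 122904)
Mul(Add(463238, 55606), Pow(Add(351031, v), -1)) = Mul(Add(463238, 55606), Pow(Add(351031, 122904), -1)) = Mul(518844, Pow(473935, -1)) = Mul(518844, Rational(1, 473935)) = Rational(518844, 473935)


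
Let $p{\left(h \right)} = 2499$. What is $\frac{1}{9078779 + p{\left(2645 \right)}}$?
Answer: $\frac{1}{9081278} \approx 1.1012 \cdot 10^{-7}$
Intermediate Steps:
$\frac{1}{9078779 + p{\left(2645 \right)}} = \frac{1}{9078779 + 2499} = \frac{1}{9081278}$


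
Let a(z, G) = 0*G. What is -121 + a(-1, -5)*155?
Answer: -121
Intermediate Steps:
a(z, G) = 0
-121 + a(-1, -5)*155 = -121 + 0*155 = -121 + 0 = -121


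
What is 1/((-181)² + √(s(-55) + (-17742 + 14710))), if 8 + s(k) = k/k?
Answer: 32761/1073286160 - I*√3039/1073286160 ≈ 3.0524e-5 - 5.1363e-8*I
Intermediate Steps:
s(k) = -7 (s(k) = -8 + k/k = -8 + 1 = -7)
1/((-181)² + √(s(-55) + (-17742 + 14710))) = 1/((-181)² + √(-7 + (-17742 + 14710))) = 1/(32761 + √(-7 - 3032)) = 1/(32761 + √(-3039)) = 1/(32761 + I*√3039)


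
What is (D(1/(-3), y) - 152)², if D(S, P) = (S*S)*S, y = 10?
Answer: 16851025/729 ≈ 23115.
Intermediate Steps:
D(S, P) = S³ (D(S, P) = S²*S = S³)
(D(1/(-3), y) - 152)² = ((1/(-3))³ - 152)² = ((-⅓)³ - 152)² = (-1/27 - 152)² = (-4105/27)² = 16851025/729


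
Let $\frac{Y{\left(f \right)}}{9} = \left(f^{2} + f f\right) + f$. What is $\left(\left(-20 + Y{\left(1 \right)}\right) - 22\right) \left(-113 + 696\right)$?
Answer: $-8745$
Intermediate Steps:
$Y{\left(f \right)} = 9 f + 18 f^{2}$ ($Y{\left(f \right)} = 9 \left(\left(f^{2} + f f\right) + f\right) = 9 \left(\left(f^{2} + f^{2}\right) + f\right) = 9 \left(2 f^{2} + f\right) = 9 \left(f + 2 f^{2}\right) = 9 f + 18 f^{2}$)
$\left(\left(-20 + Y{\left(1 \right)}\right) - 22\right) \left(-113 + 696\right) = \left(\left(-20 + 9 \cdot 1 \left(1 + 2 \cdot 1\right)\right) - 22\right) \left(-113 + 696\right) = \left(\left(-20 + 9 \cdot 1 \left(1 + 2\right)\right) - 22\right) 583 = \left(\left(-20 + 9 \cdot 1 \cdot 3\right) - 22\right) 583 = \left(\left(-20 + 27\right) - 22\right) 583 = \left(7 - 22\right) 583 = \left(-15\right) 583 = -8745$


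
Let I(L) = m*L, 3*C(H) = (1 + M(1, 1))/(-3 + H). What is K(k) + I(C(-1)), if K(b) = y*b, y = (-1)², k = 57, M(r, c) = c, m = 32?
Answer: 155/3 ≈ 51.667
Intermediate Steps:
C(H) = 2/(3*(-3 + H)) (C(H) = ((1 + 1)/(-3 + H))/3 = (2/(-3 + H))/3 = 2/(3*(-3 + H)))
y = 1
K(b) = b (K(b) = 1*b = b)
I(L) = 32*L
K(k) + I(C(-1)) = 57 + 32*(2/(3*(-3 - 1))) = 57 + 32*((⅔)/(-4)) = 57 + 32*((⅔)*(-¼)) = 57 + 32*(-⅙) = 57 - 16/3 = 155/3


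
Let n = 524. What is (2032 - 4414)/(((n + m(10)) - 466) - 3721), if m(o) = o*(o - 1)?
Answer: 2/3 ≈ 0.66667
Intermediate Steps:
m(o) = o*(-1 + o)
(2032 - 4414)/(((n + m(10)) - 466) - 3721) = (2032 - 4414)/(((524 + 10*(-1 + 10)) - 466) - 3721) = -2382/(((524 + 10*9) - 466) - 3721) = -2382/(((524 + 90) - 466) - 3721) = -2382/((614 - 466) - 3721) = -2382/(148 - 3721) = -2382/(-3573) = -2382*(-1/3573) = 2/3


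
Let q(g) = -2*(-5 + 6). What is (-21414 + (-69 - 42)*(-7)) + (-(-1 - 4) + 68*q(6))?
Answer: -20768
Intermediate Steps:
q(g) = -2 (q(g) = -2*1 = -2)
(-21414 + (-69 - 42)*(-7)) + (-(-1 - 4) + 68*q(6)) = (-21414 + (-69 - 42)*(-7)) + (-(-1 - 4) + 68*(-2)) = (-21414 - 111*(-7)) + (-1*(-5) - 136) = (-21414 + 777) + (5 - 136) = -20637 - 131 = -20768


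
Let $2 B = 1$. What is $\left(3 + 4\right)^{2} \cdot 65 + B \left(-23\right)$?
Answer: $\frac{6347}{2} \approx 3173.5$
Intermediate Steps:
$B = \frac{1}{2}$ ($B = \frac{1}{2} \cdot 1 = \frac{1}{2} \approx 0.5$)
$\left(3 + 4\right)^{2} \cdot 65 + B \left(-23\right) = \left(3 + 4\right)^{2} \cdot 65 + \frac{1}{2} \left(-23\right) = 7^{2} \cdot 65 - \frac{23}{2} = 49 \cdot 65 - \frac{23}{2} = 3185 - \frac{23}{2} = \frac{6347}{2}$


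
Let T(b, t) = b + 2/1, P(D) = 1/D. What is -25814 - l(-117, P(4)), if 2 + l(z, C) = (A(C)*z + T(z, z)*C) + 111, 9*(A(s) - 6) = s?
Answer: -25189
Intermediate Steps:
A(s) = 6 + s/9
T(b, t) = 2 + b (T(b, t) = b + 2*1 = b + 2 = 2 + b)
l(z, C) = 109 + C*(2 + z) + z*(6 + C/9) (l(z, C) = -2 + (((6 + C/9)*z + (2 + z)*C) + 111) = -2 + ((z*(6 + C/9) + C*(2 + z)) + 111) = -2 + ((C*(2 + z) + z*(6 + C/9)) + 111) = -2 + (111 + C*(2 + z) + z*(6 + C/9)) = 109 + C*(2 + z) + z*(6 + C/9))
-25814 - l(-117, P(4)) = -25814 - (109 + (2 - 117)/4 + (⅑)*(-117)*(54 + 1/4)) = -25814 - (109 + (¼)*(-115) + (⅑)*(-117)*(54 + ¼)) = -25814 - (109 - 115/4 + (⅑)*(-117)*(217/4)) = -25814 - (109 - 115/4 - 2821/4) = -25814 - 1*(-625) = -25814 + 625 = -25189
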